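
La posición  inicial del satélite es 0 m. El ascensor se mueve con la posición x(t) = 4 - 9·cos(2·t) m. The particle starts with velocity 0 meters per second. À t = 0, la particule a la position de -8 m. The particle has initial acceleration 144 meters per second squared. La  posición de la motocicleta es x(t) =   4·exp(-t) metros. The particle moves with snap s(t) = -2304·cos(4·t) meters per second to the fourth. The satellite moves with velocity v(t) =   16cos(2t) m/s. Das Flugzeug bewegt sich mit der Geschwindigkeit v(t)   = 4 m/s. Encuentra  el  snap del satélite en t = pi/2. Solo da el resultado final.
s(pi/2) = 0.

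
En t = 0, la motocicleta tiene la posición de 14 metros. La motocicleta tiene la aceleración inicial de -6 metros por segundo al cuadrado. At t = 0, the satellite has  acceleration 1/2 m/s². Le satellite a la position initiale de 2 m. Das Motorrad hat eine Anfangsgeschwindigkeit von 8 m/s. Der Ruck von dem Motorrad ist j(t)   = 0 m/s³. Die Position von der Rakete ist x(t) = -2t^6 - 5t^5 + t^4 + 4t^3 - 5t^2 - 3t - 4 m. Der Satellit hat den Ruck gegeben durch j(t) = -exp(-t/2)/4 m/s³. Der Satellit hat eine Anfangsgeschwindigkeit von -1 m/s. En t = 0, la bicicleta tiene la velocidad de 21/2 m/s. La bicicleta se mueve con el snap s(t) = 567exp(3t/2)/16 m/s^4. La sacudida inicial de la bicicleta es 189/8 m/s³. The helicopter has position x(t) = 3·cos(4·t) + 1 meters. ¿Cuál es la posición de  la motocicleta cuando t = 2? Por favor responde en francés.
Nous devons trouver la primitive de notre équation du jerk j(t) = 0 3 fois. En prenant ∫j(t)dt et en appliquant a(0) = -6, nous trouvons a(t) = -6. En intégrant l'accélération et en utilisant la condition initiale v(0) = 8, nous obtenons v(t) = 8 - 6·t. La primitive de la vitesse, avec x(0) = 14, donne la position: x(t) = -3·t^2 + 8·t + 14. En utilisant x(t) = -3·t^2 + 8·t + 14 et en substituant t = 2, nous trouvons x = 18.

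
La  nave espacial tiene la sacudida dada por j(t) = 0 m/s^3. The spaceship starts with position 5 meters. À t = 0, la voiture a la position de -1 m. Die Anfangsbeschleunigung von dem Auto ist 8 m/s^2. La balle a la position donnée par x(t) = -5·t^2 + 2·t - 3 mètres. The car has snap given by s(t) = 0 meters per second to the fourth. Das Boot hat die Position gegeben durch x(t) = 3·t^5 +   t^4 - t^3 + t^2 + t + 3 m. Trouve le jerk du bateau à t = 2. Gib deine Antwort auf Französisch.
Pour résoudre ceci, nous devons prendre 3 dérivées de notre équation de la position x(t) = 3·t^5 + t^4 - t^3 + t^2 + t + 3. La dérivée de la position donne la vitesse: v(t) = 15·t^4 + 4·t^3 - 3·t^2 + 2·t + 1. La dérivée de la vitesse donne l'accélération: a(t) = 60·t^3 + 12·t^2 - 6·t + 2. La dérivée de l'accélération donne le jerk: j(t) = 180·t^2 + 24·t - 6. De l'équation du jerk j(t) = 180·t^2 + 24·t - 6, nous substituons t = 2 pour obtenir j = 762.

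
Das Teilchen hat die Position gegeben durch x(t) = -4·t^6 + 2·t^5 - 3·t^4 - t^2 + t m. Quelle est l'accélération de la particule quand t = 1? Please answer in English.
To solve this, we need to take 2 derivatives of our position equation x(t) = -4·t^6 + 2·t^5 - 3·t^4 - t^2 + t. The derivative of position gives velocity: v(t) = -24·t^5 + 10·t^4 - 12·t^3 - 2·t + 1. Differentiating velocity, we get acceleration: a(t) = -120·t^4 + 40·t^3 - 36·t^2 - 2. From the given acceleration equation a(t) = -120·t^4 + 40·t^3 - 36·t^2 - 2, we substitute t = 1 to get a = -118.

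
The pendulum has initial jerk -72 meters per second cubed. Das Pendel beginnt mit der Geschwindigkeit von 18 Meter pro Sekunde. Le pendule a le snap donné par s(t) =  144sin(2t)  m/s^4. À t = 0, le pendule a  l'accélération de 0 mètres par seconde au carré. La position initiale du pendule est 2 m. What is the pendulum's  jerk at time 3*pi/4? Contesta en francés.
En partant du snap s(t) = 144·sin(2·t), nous prenons 1 primitive. L'intégrale du snap, avec j(0) = -72, donne le jerk: j(t) = -72·cos(2·t). Nous avons le jerk j(t) = -72·cos(2·t). En substituant t = 3*pi/4: j(3*pi/4) = 0.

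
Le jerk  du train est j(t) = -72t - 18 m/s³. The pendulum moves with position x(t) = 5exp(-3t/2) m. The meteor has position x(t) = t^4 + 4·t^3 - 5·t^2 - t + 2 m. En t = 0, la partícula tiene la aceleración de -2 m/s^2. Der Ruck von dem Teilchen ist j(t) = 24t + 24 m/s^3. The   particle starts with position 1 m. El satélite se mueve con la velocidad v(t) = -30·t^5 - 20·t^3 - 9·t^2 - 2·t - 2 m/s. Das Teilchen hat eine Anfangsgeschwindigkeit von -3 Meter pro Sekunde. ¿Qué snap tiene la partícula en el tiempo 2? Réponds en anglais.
Starting from jerk j(t) = 24·t + 24, we take 1 derivative. The derivative of jerk gives snap: s(t) = 24. Using s(t) = 24 and substituting t = 2, we find s = 24.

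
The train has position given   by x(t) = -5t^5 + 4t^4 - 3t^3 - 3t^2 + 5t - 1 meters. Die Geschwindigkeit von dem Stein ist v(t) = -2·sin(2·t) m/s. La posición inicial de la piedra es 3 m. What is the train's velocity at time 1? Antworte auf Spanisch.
Debemos derivar nuestra ecuación de la posición x(t) = -5·t^5 + 4·t^4 - 3·t^3 - 3·t^2 + 5·t - 1 1 vez. La derivada de la posición da la velocidad: v(t) = -25·t^4 + 16·t^3 - 9·t^2 - 6·t + 5. De la ecuación de la velocidad v(t) = -25·t^4 + 16·t^3 - 9·t^2 - 6·t + 5, sustituimos t = 1 para obtener v = -19.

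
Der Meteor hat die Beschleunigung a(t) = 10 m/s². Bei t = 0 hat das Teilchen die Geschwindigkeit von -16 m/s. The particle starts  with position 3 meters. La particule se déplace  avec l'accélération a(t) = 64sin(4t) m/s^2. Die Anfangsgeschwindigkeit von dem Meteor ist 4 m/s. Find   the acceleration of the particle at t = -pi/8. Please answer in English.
From the given acceleration equation a(t) = 64·sin(4·t), we substitute t = -pi/8 to get a = -64.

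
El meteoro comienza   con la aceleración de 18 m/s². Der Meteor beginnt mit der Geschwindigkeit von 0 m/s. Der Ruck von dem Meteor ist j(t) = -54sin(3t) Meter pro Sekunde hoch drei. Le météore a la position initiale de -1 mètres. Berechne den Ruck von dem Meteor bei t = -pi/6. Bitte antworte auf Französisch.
De l'équation du jerk j(t) = -54·sin(3·t), nous substituons t = -pi/6 pour obtenir j = 54.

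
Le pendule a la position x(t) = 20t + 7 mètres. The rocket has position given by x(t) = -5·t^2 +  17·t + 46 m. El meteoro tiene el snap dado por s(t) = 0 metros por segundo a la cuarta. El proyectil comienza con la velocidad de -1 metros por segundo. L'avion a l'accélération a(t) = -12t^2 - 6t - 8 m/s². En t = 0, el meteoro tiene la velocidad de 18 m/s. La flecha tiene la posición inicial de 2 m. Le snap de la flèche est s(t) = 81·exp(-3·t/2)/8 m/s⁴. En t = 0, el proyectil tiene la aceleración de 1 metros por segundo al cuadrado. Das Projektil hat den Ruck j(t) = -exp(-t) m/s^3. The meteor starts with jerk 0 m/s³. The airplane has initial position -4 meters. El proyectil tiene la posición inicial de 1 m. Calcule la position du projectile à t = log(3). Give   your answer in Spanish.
Para resolver esto, necesitamos tomar 3 antiderivadas de nuestra ecuación de la sacudida j(t) = -exp(-t). Integrando la sacudida y usando la condición inicial a(0) = 1, obtenemos a(t) = exp(-t). Integrando la aceleración y usando la condición inicial v(0) = -1, obtenemos v(t) = -exp(-t). La integral de la velocidad es la posición. Usando x(0) = 1, obtenemos x(t) = exp(-t). Tenemos la posición x(t) = exp(-t). Sustituyendo t = log(3): x(log(3)) = 1/3.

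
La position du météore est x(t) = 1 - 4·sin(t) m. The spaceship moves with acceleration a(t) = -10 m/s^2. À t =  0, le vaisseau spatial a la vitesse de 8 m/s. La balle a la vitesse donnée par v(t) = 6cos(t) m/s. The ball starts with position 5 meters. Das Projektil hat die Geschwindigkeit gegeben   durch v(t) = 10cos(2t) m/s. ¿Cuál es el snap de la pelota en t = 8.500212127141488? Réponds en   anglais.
We must differentiate our velocity equation v(t) = 6·cos(t) 3 times. The derivative of velocity gives acceleration: a(t) = -6·sin(t). Taking d/dt of a(t), we find j(t) = -6·cos(t). The derivative of jerk gives snap: s(t) = 6·sin(t). From the given snap equation s(t) = 6·sin(t), we substitute t = 8.500212127141488 to get s = 4.79015634957155.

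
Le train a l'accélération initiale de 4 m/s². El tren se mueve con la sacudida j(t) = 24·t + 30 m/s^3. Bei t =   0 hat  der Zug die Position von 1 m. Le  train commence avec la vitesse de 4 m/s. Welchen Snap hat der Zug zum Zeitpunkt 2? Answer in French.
En partant du jerk j(t) = 24·t + 30, nous prenons 1 dérivée. En dérivant le jerk, nous obtenons le snap: s(t) = 24. En utilisant s(t) = 24 et en substituant t = 2, nous trouvons s = 24.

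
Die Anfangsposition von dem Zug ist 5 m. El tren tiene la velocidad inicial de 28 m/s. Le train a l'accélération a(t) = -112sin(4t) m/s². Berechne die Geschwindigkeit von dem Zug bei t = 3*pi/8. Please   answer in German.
Wir müssen das Integral unserer Gleichung für die Beschleunigung a(t) = -112·sin(4·t) 1-mal finden. Das Integral von der Beschleunigung, mit v(0) = 28, ergibt die Geschwindigkeit: v(t) = 28·cos(4·t). Mit v(t) = 28·cos(4·t) und Einsetzen von t = 3*pi/8, finden wir v = 0.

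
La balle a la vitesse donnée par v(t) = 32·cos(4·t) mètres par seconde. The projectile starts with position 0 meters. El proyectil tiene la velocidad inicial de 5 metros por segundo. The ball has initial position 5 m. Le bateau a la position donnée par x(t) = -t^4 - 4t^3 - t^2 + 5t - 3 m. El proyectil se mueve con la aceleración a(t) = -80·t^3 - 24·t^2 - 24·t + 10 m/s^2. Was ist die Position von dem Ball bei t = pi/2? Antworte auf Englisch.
To find the answer, we compute 1 antiderivative of v(t) = 32·cos(4·t). Taking ∫v(t)dt and applying x(0) = 5, we find x(t) = 8·sin(4·t) + 5. From the given position equation x(t) = 8·sin(4·t) + 5, we substitute t = pi/2 to get x = 5.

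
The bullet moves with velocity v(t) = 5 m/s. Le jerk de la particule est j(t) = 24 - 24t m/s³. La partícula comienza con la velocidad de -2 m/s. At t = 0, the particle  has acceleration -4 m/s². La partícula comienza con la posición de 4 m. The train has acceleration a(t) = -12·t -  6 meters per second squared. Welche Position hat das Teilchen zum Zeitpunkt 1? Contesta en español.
Partiendo de la sacudida j(t) = 24 - 24·t, tomamos 3 antiderivadas. Tomando ∫j(t)dt y aplicando a(0) = -4, encontramos a(t) = -12·t^2 + 24·t - 4. Tomando ∫a(t)dt y aplicando v(0) = -2, encontramos v(t) = -4·t^3 + 12·t^2 - 4·t - 2. La antiderivada de la velocidad es la posición. Usando x(0) = 4, obtenemos x(t) = -t^4 + 4·t^3 - 2·t^2 - 2·t + 4. Tenemos la posición x(t) = -t^4 + 4·t^3 - 2·t^2 - 2·t + 4. Sustituyendo t = 1: x(1) = 3.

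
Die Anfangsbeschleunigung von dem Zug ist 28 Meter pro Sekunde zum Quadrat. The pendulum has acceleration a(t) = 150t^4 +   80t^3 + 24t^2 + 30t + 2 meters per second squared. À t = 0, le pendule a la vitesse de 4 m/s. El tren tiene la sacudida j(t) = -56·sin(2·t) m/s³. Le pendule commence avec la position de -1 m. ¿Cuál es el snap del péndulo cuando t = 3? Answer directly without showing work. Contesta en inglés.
The answer is 17688.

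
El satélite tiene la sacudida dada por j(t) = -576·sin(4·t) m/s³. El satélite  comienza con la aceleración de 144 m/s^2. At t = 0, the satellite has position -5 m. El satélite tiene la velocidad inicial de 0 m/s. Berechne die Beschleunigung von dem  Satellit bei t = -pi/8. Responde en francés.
Nous devons trouver la primitive de notre équation du jerk j(t) = -576·sin(4·t) 1 fois. En intégrant le jerk et en utilisant la condition initiale a(0) = 144, nous obtenons a(t) = 144·cos(4·t). Nous avons l'accélération a(t) = 144·cos(4·t). En substituant t = -pi/8: a(-pi/8) = 0.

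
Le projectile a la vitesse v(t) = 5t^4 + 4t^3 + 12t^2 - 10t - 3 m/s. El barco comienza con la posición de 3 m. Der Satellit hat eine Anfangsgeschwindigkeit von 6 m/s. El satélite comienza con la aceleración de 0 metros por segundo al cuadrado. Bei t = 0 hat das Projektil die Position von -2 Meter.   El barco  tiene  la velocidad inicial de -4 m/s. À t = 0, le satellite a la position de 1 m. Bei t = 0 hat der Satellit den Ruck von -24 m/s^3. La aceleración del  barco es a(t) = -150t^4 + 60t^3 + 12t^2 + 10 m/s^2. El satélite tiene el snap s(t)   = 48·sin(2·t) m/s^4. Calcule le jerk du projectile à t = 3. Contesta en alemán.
Um dies zu lösen, müssen wir 2 Ableitungen unserer Gleichung für die Geschwindigkeit v(t) = 5·t^4 + 4·t^3 + 12·t^2 - 10·t - 3 nehmen. Durch Ableiten von der Geschwindigkeit erhalten wir die Beschleunigung: a(t) = 20·t^3 + 12·t^2 + 24·t - 10. Mit d/dt von a(t) finden wir j(t) = 60·t^2 + 24·t + 24. Wir haben den Ruck j(t) = 60·t^2 + 24·t + 24. Durch Einsetzen von t = 3: j(3) = 636.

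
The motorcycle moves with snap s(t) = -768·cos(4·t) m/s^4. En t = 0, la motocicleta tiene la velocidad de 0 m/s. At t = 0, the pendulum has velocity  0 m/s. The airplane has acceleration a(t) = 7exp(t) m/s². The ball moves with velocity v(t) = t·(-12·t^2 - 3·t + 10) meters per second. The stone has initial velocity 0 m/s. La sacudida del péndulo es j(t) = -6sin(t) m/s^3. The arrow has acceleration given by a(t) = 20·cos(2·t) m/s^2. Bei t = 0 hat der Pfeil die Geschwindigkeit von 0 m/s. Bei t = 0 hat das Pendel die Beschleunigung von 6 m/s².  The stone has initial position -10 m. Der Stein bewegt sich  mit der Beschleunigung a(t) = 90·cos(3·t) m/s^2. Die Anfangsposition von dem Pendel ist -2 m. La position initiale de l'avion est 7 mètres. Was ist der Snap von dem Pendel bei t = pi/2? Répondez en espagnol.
Debemos derivar nuestra ecuación de la sacudida j(t) = -6·sin(t) 1 vez. Tomando d/dt de j(t), encontramos s(t) = -6·cos(t). De la ecuación del snap s(t) = -6·cos(t), sustituimos t = pi/2 para obtener s = 0.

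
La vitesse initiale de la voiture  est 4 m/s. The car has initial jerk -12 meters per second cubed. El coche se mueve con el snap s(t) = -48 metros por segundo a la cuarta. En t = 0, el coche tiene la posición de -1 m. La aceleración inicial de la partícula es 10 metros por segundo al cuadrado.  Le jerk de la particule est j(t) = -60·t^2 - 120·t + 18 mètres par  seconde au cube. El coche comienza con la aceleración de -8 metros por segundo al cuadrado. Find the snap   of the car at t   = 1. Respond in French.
Nous avons le snap s(t) = -48. En substituant t = 1: s(1) = -48.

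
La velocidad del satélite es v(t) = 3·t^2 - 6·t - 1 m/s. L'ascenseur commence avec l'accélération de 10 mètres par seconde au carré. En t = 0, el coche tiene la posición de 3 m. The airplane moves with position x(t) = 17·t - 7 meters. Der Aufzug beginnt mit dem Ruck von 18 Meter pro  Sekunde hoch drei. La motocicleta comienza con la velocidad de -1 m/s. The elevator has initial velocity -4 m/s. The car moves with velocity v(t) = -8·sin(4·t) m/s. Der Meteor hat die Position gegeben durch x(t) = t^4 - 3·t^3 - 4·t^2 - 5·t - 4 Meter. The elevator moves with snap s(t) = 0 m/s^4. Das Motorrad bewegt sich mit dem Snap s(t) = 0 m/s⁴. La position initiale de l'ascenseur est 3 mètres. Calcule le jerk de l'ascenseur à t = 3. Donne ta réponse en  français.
Pour résoudre ceci, nous devons prendre 1 intégrale de notre équation du snap s(t) = 0. La primitive du snap, avec j(0) = 18, donne le jerk: j(t) = 18. De l'équation du jerk j(t) = 18, nous substituons t = 3 pour obtenir j = 18.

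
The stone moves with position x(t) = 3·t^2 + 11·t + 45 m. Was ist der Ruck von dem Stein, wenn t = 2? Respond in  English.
Starting from position x(t) = 3·t^2 + 11·t + 45, we take 3 derivatives. Taking d/dt of x(t), we find v(t) = 6·t + 11. The derivative of velocity gives acceleration: a(t) = 6. Differentiating acceleration, we get jerk: j(t) = 0. We have jerk j(t) = 0. Substituting t = 2: j(2) = 0.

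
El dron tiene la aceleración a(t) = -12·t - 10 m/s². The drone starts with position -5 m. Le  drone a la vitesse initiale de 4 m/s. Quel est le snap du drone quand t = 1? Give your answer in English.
Starting from acceleration a(t) = -12·t - 10, we take 2 derivatives. Taking d/dt of a(t), we find j(t) = -12. The derivative of jerk gives snap: s(t) = 0. From the given snap equation s(t) = 0, we substitute t = 1 to get s = 0.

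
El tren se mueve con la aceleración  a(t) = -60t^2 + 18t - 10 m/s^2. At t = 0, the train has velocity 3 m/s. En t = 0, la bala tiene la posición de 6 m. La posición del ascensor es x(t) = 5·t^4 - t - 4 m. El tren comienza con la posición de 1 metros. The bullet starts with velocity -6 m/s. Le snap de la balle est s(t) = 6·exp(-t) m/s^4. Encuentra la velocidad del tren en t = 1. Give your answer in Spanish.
Para resolver esto, necesitamos tomar 1 integral de nuestra ecuación de la aceleración a(t) = -60·t^2 + 18·t - 10. La integral de la aceleración, con v(0) = 3, da la velocidad: v(t) = -20·t^3 + 9·t^2 - 10·t + 3. Tenemos la velocidad v(t) = -20·t^3 + 9·t^2 - 10·t + 3. Sustituyendo t = 1: v(1) = -18.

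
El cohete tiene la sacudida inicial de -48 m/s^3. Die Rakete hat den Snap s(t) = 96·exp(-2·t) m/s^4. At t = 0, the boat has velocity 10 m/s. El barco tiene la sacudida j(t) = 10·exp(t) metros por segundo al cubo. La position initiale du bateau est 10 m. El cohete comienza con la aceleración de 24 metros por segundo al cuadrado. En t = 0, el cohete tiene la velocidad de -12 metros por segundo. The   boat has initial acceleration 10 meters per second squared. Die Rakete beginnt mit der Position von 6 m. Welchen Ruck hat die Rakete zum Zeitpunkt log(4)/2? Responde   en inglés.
We must find the antiderivative of our snap equation s(t) = 96·exp(-2·t) 1 time. The integral of snap is jerk. Using j(0) = -48, we get j(t) = -48·exp(-2·t). From the given jerk equation j(t) = -48·exp(-2·t), we substitute t = log(4)/2 to get j = -12.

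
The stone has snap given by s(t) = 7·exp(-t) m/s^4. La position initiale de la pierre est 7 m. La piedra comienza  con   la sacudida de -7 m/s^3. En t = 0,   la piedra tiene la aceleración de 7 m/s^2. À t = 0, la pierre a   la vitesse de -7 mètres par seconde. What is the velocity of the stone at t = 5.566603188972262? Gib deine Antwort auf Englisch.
Starting from snap s(t) = 7·exp(-t), we take 3 integrals. Taking ∫s(t)dt and applying j(0) = -7, we find j(t) = -7·exp(-t). The integral of jerk is acceleration. Using a(0) = 7, we get a(t) = 7·exp(-t). The antiderivative of acceleration, with v(0) = -7, gives velocity: v(t) = -7·exp(-t). Using v(t) = -7·exp(-t) and substituting t = 5.566603188972262, we find v = -0.0267641214591782.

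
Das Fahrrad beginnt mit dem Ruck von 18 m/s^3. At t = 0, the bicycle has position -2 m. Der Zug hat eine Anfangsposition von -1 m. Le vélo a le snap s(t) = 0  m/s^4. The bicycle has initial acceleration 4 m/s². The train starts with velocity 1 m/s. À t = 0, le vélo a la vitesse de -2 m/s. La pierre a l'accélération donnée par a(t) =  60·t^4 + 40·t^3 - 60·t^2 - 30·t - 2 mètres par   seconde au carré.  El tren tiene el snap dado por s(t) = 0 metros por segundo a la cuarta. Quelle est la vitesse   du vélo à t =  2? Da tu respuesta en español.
Para resolver esto, necesitamos tomar 3 integrales de nuestra ecuación del snap s(t) = 0. Tomando ∫s(t)dt y aplicando j(0) = 18, encontramos j(t) = 18. La integral de la sacudida es la aceleración. Usando a(0) = 4, obtenemos a(t) = 18·t + 4. La antiderivada de la aceleración es la velocidad. Usando v(0) = -2, obtenemos v(t) = 9·t^2 + 4·t - 2. De la ecuación de la velocidad v(t) = 9·t^2 + 4·t - 2, sustituimos t = 2 para obtener v = 42.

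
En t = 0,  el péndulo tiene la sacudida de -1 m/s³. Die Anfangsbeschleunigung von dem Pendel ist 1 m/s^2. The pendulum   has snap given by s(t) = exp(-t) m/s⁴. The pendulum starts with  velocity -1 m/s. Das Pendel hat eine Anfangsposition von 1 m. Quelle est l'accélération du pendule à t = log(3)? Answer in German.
Ausgehend von dem Snap s(t) = exp(-t), nehmen wir 2 Stammfunktionen. Durch Integration von dem Snap und Verwendung der Anfangsbedingung j(0) = -1, erhalten wir j(t) = -exp(-t). Durch Integration von dem Ruck und Verwendung der Anfangsbedingung a(0) = 1, erhalten wir a(t) = exp(-t). Wir haben die Beschleunigung a(t) = exp(-t). Durch Einsetzen von t = log(3): a(log(3)) = 1/3.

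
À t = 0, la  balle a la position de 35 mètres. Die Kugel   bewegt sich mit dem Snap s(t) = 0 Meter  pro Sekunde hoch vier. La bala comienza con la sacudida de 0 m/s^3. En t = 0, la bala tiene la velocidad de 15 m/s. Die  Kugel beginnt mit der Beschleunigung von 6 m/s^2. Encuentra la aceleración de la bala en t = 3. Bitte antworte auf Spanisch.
Partiendo del snap s(t) = 0, tomamos 2 integrales. La antiderivada del snap es la sacudida. Usando j(0) = 0, obtenemos j(t) = 0. Tomando ∫j(t)dt y aplicando a(0) = 6, encontramos a(t) = 6. Usando a(t) = 6 y sustituyendo t = 3, encontramos a = 6.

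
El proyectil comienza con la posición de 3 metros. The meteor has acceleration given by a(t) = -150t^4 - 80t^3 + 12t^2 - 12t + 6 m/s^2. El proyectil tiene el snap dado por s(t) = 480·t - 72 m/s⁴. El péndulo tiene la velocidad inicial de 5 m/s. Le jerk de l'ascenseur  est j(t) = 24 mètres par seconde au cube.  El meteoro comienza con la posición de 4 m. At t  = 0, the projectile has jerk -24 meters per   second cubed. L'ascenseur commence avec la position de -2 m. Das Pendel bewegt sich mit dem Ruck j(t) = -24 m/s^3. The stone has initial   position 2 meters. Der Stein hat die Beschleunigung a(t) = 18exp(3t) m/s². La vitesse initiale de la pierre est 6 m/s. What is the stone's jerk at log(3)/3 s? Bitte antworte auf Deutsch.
Ausgehend von der Beschleunigung a(t) = 18·exp(3·t), nehmen wir 1 Ableitung. Durch Ableiten von der Beschleunigung erhalten wir den Ruck: j(t) = 54·exp(3·t). Mit j(t) = 54·exp(3·t) und Einsetzen von t = log(3)/3, finden wir j = 162.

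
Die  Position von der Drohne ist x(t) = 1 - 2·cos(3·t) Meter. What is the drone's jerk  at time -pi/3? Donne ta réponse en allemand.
Um dies zu lösen, müssen wir 3 Ableitungen unserer Gleichung für die Position x(t) = 1 - 2·cos(3·t) nehmen. Durch Ableiten von der Position erhalten wir die Geschwindigkeit: v(t) = 6·sin(3·t). Die Ableitung von der Geschwindigkeit ergibt die Beschleunigung: a(t) = 18·cos(3·t). Mit d/dt von a(t) finden wir j(t) = -54·sin(3·t). Aus der Gleichung für den Ruck j(t) = -54·sin(3·t), setzen wir t = -pi/3 ein und erhalten j = 0.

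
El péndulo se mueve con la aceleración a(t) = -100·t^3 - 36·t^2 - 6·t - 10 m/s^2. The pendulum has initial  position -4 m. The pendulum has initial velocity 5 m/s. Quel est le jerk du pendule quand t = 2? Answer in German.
Wir müssen unsere Gleichung für die Beschleunigung a(t) = -100·t^3 - 36·t^2 - 6·t - 10 1-mal ableiten. Die Ableitung von der Beschleunigung ergibt den Ruck: j(t) = -300·t^2 - 72·t - 6. Aus der Gleichung für den Ruck j(t) = -300·t^2 - 72·t - 6, setzen wir t = 2 ein und erhalten j = -1350.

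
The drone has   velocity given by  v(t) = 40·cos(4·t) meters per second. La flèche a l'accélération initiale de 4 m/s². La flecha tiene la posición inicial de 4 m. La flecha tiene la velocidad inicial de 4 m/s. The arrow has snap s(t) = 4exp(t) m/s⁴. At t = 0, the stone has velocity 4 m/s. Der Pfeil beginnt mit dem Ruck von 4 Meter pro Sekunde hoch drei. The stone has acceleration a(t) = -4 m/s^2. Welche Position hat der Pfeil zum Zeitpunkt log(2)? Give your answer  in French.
Nous devons trouver la primitive de notre équation du snap s(t) = 4·exp(t) 4 fois. En intégrant le snap et en utilisant la condition initiale j(0) = 4, nous obtenons j(t) = 4·exp(t). En prenant ∫j(t)dt et en appliquant a(0) = 4, nous trouvons a(t) = 4·exp(t). En prenant ∫a(t)dt et en appliquant v(0) = 4, nous trouvons v(t) = 4·exp(t). La primitive de la vitesse est la position. En utilisant x(0) = 4, nous obtenons x(t) = 4·exp(t). Nous avons la position x(t) = 4·exp(t). En substituant t = log(2): x(log(2)) = 8.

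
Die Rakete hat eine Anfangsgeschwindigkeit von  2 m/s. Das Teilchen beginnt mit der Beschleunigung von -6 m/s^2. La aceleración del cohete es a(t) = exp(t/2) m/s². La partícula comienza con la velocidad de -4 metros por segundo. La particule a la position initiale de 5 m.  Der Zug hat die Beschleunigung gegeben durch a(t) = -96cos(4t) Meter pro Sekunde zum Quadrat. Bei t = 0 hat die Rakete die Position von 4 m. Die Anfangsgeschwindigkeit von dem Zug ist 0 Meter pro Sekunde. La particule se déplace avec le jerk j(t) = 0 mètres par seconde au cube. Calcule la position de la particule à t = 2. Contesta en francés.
En partant du jerk j(t) = 0, nous prenons 3 intégrales. La primitive du jerk, avec a(0) = -6, donne l'accélération: a(t) = -6. La primitive de l'accélération, avec v(0) = -4, donne la vitesse: v(t) = -6·t - 4. En prenant ∫v(t)dt et en appliquant x(0) = 5, nous trouvons x(t) = -3·t^2 - 4·t + 5. Nous avons la position x(t) = -3·t^2 - 4·t + 5. En substituant t = 2: x(2) = -15.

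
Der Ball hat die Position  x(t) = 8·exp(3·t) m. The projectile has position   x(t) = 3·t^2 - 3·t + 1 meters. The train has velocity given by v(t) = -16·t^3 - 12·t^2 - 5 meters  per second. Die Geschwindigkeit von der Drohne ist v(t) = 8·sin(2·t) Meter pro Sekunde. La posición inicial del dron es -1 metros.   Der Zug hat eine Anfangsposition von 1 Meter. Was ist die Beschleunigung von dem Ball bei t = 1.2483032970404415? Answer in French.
Pour résoudre ceci, nous devons prendre 2 dérivées de notre équation de la position x(t) = 8·exp(3·t). En dérivant la position, nous obtenons la vitesse: v(t) = 24·exp(3·t). La dérivée de la vitesse donne l'accélération: a(t) = 72·exp(3·t). Nous avons l'accélération a(t) = 72·exp(3·t). En substituant t = 1.2483032970404415: a(1.2483032970404415) = 3045.97403808484.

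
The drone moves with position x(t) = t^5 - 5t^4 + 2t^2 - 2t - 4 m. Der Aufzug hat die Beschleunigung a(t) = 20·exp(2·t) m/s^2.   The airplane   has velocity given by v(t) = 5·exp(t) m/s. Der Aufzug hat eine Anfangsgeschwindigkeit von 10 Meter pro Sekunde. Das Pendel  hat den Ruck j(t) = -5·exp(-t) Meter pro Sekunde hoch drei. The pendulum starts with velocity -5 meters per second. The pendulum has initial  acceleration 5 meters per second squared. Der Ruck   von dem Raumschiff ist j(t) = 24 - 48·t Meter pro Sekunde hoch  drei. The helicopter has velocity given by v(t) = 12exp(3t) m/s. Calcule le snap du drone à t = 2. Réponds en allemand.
Ausgehend von der Position x(t) = t^5 - 5·t^4 + 2·t^2 - 2·t - 4, nehmen wir 4 Ableitungen. Die Ableitung von der Position ergibt die Geschwindigkeit: v(t) = 5·t^4 - 20·t^3 + 4·t - 2. Mit d/dt von v(t) finden wir a(t) = 20·t^3 - 60·t^2 + 4. Mit d/dt von a(t) finden wir j(t) = 60·t^2 - 120·t. Die Ableitung von dem Ruck ergibt den Snap: s(t) = 120·t - 120. Wir haben den Snap s(t) = 120·t - 120. Durch Einsetzen von t = 2: s(2) = 120.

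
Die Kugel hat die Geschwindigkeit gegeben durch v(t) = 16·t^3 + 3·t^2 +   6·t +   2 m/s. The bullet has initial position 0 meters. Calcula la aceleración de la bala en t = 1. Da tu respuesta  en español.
Debemos derivar nuestra ecuación de la velocidad v(t) = 16·t^3 + 3·t^2 + 6·t + 2 1 vez. Tomando d/dt de v(t), encontramos a(t) = 48·t^2 + 6·t + 6. De la ecuación de la aceleración a(t) = 48·t^2 + 6·t + 6, sustituimos t = 1 para obtener a = 60.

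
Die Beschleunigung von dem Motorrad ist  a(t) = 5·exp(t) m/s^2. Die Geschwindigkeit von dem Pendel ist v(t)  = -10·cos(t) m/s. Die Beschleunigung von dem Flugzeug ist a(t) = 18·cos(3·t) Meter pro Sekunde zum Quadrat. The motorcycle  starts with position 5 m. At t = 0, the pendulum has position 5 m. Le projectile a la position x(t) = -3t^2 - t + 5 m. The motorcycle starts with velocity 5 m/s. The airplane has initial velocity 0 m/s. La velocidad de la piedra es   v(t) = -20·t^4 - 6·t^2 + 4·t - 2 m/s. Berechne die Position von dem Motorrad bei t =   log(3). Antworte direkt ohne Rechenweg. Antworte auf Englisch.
The position at t = log(3) is x = 15.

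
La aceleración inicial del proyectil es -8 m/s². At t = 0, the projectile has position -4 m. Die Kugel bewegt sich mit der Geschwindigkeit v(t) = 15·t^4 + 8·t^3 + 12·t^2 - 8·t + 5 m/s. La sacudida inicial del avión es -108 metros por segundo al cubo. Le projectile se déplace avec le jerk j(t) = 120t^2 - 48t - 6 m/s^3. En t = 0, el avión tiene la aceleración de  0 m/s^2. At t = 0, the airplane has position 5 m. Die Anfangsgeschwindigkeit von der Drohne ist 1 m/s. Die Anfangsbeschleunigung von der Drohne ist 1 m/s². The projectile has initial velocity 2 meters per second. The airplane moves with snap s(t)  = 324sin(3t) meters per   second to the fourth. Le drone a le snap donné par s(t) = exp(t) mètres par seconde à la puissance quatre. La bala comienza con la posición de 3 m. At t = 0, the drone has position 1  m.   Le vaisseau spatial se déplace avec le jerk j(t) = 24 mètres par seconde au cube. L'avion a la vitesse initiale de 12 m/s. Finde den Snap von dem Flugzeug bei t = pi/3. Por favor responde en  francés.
Nous avons le snap s(t) = 324·sin(3·t). En substituant t = pi/3: s(pi/3) = 0.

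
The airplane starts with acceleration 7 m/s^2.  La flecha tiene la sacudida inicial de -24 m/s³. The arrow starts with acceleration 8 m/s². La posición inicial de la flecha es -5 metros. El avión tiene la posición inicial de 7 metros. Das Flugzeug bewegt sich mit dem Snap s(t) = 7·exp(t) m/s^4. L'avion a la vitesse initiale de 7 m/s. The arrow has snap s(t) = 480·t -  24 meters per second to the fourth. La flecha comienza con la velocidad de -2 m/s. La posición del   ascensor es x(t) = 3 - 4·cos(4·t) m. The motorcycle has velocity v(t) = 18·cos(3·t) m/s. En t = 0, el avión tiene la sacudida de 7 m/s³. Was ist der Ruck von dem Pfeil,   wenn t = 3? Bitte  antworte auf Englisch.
To find the answer, we compute 1 integral of s(t) = 480·t - 24. Finding the integral of s(t) and using j(0) = -24: j(t) = 240·t^2 - 24·t - 24. From the given jerk equation j(t) = 240·t^2 - 24·t - 24, we substitute t = 3 to get j = 2064.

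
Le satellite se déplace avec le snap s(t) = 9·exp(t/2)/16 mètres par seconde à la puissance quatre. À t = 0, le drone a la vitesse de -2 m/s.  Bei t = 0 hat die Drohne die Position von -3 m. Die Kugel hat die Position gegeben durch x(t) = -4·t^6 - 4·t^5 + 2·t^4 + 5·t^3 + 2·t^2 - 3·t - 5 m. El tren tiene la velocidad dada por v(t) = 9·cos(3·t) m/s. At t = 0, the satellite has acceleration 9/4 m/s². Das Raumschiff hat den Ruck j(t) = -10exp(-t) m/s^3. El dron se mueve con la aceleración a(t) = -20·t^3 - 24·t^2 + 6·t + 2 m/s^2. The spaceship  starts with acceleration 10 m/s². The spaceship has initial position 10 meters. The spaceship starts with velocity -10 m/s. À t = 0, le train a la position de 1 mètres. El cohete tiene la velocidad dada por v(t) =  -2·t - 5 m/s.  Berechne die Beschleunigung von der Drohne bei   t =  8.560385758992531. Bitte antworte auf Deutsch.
Aus der Gleichung für die Beschleunigung a(t) = -20·t^3 - 24·t^2 + 6·t + 2, setzen wir t = 8.560385758992531 ein und erhalten a = -14251.4989431092.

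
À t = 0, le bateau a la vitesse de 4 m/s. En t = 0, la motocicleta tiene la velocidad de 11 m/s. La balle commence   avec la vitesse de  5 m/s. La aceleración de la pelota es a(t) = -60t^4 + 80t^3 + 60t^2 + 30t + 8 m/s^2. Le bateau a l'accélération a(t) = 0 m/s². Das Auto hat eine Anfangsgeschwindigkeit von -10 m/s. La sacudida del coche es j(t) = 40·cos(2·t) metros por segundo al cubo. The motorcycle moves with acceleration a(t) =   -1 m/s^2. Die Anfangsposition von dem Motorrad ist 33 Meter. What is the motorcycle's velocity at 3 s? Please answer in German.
Wir müssen unsere Gleichung für die Beschleunigung a(t) = -1 1-mal integrieren. Durch Integration von der Beschleunigung und Verwendung der Anfangsbedingung v(0) = 11, erhalten wir v(t) = 11 - t. Aus der Gleichung für die Geschwindigkeit v(t) = 11 - t, setzen wir t = 3 ein und erhalten v = 8.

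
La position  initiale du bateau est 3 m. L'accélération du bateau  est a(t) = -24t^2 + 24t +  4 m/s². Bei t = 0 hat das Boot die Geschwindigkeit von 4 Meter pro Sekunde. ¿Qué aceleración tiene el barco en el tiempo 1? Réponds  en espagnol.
Usando a(t) = -24·t^2 + 24·t + 4 y sustituyendo t = 1, encontramos a = 4.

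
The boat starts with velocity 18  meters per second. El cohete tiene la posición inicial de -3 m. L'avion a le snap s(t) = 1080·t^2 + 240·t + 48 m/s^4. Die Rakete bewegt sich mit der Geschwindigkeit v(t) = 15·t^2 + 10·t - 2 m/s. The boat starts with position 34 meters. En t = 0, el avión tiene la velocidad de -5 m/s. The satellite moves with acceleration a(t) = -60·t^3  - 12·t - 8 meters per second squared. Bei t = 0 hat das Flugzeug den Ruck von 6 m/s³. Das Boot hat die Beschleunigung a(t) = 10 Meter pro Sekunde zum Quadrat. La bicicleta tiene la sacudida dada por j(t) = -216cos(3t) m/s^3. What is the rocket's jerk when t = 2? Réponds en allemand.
Wir müssen unsere Gleichung für die Geschwindigkeit v(t) = 15·t^2 + 10·t - 2 2-mal ableiten. Die Ableitung von der Geschwindigkeit ergibt die Beschleunigung: a(t) = 30·t + 10. Mit d/dt von a(t) finden wir j(t) = 30. Mit j(t) = 30 und Einsetzen von t = 2, finden wir j = 30.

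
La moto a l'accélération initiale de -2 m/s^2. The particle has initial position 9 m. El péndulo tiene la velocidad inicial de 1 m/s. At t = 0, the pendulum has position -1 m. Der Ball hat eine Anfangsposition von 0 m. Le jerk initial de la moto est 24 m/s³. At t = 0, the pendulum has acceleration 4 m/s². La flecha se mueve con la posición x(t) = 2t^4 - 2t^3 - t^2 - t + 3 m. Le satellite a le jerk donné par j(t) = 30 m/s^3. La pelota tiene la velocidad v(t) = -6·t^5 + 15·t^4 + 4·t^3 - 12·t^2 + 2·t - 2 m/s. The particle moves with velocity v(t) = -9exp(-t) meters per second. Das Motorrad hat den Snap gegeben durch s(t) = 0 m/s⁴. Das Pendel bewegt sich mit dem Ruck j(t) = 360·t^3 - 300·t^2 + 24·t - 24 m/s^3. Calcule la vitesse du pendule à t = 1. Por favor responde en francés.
En partant du jerk j(t) = 360·t^3 - 300·t^2 + 24·t - 24, nous prenons 2 primitives. En intégrant le jerk et en utilisant la condition initiale a(0) = 4, nous obtenons a(t) = 90·t^4 - 100·t^3 + 12·t^2 - 24·t + 4. L'intégrale de l'accélération est la vitesse. En utilisant v(0) = 1, nous obtenons v(t) = 18·t^5 - 25·t^4 + 4·t^3 - 12·t^2 + 4·t + 1. En utilisant v(t) = 18·t^5 - 25·t^4 + 4·t^3 - 12·t^2 + 4·t + 1 et en substituant t = 1, nous trouvons v = -10.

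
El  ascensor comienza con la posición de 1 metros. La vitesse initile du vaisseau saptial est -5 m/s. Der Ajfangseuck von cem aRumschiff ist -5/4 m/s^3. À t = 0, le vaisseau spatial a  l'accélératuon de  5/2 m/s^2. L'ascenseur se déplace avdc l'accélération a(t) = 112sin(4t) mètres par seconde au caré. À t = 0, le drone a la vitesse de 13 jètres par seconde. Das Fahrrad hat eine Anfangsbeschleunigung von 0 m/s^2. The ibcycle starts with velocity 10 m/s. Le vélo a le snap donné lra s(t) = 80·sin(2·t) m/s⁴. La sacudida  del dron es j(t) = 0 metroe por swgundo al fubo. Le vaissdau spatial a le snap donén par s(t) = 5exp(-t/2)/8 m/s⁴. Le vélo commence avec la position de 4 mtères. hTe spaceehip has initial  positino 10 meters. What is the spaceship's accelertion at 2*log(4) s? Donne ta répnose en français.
En partant du snap s(t) = 5·exp(-t/2)/8, nous prenons 2 primitives. L'intégrale du snap est le jerk. En utilisant j(0) = -5/4, nous obtenons j(t) = -5·exp(-t/2)/4. L'intégrale du jerk est l'accélération. En utilisant a(0) = 5/2, nous obtenons a(t) = 5·exp(-t/2)/2. En utilisant a(t) = 5·exp(-t/2)/2 et en substituant t = 2*log(4), nous trouvons a = 5/8.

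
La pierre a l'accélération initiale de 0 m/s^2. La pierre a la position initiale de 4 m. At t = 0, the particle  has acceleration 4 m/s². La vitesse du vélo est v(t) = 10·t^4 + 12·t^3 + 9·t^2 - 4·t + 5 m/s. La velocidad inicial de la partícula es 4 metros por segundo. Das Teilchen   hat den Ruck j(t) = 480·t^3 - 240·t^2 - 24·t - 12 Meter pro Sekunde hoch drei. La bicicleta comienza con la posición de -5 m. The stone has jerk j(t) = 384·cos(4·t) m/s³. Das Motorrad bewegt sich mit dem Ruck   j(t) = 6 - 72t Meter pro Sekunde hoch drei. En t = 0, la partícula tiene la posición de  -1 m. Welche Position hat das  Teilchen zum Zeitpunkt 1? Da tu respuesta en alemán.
Wir müssen die Stammfunktion unserer Gleichung für den Ruck j(t) = 480·t^3 - 240·t^2 - 24·t - 12 3-mal finden. Mit ∫j(t)dt und Anwendung von a(0) = 4, finden wir a(t) = 120·t^4 - 80·t^3 - 12·t^2 - 12·t + 4. Mit ∫a(t)dt und Anwendung von v(0) = 4, finden wir v(t) = 24·t^5 - 20·t^4 - 4·t^3 - 6·t^2 + 4·t + 4. Durch Integration von der Geschwindigkeit und Verwendung der Anfangsbedingung x(0) = -1, erhalten wir x(t) = 4·t^6 - 4·t^5 - t^4 - 2·t^3 + 2·t^2 + 4·t - 1. Wir haben die Position x(t) = 4·t^6 - 4·t^5 - t^4 - 2·t^3 + 2·t^2 + 4·t - 1. Durch Einsetzen von t = 1: x(1) = 2.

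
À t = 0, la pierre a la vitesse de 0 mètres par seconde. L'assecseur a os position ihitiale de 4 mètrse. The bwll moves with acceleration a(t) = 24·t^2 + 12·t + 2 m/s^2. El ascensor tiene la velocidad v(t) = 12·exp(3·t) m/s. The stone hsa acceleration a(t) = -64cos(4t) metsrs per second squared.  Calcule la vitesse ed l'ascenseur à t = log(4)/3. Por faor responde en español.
De la ecuación de la velocidad v(t) = 12·exp(3·t), sustituimos t = log(4)/3 para obtener v = 48.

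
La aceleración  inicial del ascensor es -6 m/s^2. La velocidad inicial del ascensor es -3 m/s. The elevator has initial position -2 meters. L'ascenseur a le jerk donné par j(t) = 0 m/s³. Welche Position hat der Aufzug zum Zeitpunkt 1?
Ausgehend von dem Ruck j(t) = 0, nehmen wir 3 Integrale. Das Integral von dem Ruck ist die Beschleunigung. Mit a(0) = -6 erhalten wir a(t) = -6. Das Integral von der Beschleunigung ist die Geschwindigkeit. Mit v(0) = -3 erhalten wir v(t) = -6·t - 3. Die Stammfunktion von der Geschwindigkeit ist die Position. Mit x(0) = -2 erhalten wir x(t) = -3·t^2 - 3·t - 2. Mit x(t) = -3·t^2 - 3·t - 2 und Einsetzen von t = 1, finden wir x = -8.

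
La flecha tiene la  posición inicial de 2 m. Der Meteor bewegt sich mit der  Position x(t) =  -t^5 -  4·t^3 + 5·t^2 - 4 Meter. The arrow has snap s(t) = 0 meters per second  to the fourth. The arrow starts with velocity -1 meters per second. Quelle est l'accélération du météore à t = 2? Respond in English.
Starting from position x(t) = -t^5 - 4·t^3 + 5·t^2 - 4, we take 2 derivatives. Differentiating position, we get velocity: v(t) = -5·t^4 - 12·t^2 + 10·t. Differentiating velocity, we get acceleration: a(t) = -20·t^3 - 24·t + 10. We have acceleration a(t) = -20·t^3 - 24·t + 10. Substituting t = 2: a(2) = -198.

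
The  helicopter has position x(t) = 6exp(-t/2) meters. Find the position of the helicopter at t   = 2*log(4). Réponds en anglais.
We have position x(t) = 6·exp(-t/2). Substituting t = 2*log(4): x(2*log(4)) = 3/2.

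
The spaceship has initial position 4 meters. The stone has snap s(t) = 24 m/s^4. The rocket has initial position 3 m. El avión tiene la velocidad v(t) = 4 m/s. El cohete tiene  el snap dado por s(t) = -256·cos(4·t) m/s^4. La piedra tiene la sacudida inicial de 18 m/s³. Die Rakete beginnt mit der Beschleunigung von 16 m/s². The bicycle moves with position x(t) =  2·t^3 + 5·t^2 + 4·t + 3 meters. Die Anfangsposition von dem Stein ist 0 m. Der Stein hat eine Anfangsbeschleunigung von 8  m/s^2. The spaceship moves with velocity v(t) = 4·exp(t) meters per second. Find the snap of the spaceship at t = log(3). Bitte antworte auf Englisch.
We must differentiate our velocity equation v(t) = 4·exp(t) 3 times. Taking d/dt of v(t), we find a(t) = 4·exp(t). The derivative of acceleration gives jerk: j(t) = 4·exp(t). The derivative of jerk gives snap: s(t) = 4·exp(t). Using s(t) = 4·exp(t) and substituting t = log(3), we find s = 12.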